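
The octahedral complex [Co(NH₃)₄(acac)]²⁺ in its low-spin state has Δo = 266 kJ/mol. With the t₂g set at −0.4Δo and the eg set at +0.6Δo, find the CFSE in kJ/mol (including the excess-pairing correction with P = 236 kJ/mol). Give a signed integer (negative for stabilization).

-166

Ligand charges: 4×(+0) from NH₃ and 1×(-1) from acac⁻ sum to -1; with overall charge +2, Co is +3.
Co is in group 9, so Co³⁺ is d⁶ (9 − 3 = 6).
The d⁶ electrons fill as t₂g⁶ eg⁰.
The orbital stabilization is -2.4Δo = -2.4 × 266 = -638 kJ/mol.
Pairing penalty: 3 pairs vs 1 in the high-spin reference → 2 extra × P = 472 kJ/mol.
Overall CFSE = -638 + 472 = -166 kJ/mol.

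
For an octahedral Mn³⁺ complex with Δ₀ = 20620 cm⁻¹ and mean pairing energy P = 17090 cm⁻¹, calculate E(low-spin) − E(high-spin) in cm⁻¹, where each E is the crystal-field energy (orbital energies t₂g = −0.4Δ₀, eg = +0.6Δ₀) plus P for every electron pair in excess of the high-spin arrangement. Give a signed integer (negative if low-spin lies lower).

-3530

Mn³⁺: group 7, so d-count = 7 − 3 = 4.
In the high-spin limit (t₂g³ eg¹) the orbital term is -0.6Δ₀ = -12372 cm⁻¹, with no excess pairing.
Low-spin t₂g⁴ eg⁰ gives -1.6Δ₀ = -32992 cm⁻¹, but forming 1 extra pair costs 1P = 17090 cm⁻¹, so E(LS) = -32992 + 17090 = -15902 cm⁻¹.
The difference is -15902 − (-12372) = -3530 cm⁻¹, so low-spin lies lower.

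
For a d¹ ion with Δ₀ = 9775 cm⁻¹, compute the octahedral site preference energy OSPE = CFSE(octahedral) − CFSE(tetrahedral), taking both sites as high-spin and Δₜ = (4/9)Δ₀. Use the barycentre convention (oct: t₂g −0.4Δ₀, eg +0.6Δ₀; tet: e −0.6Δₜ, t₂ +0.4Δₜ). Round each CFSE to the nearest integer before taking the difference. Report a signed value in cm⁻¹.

Octahedral high-spin t2g^1 e_g^0: CFSE = -0.4 × 9775 = -3910 cm⁻¹.
Tetrahedral e^1 t2^0 gives -0.6Δₜ = -0.6 × (4/9) × 9775 = -2607 cm⁻¹.
OSPE = CFSE(oct) − CFSE(tet) = -3910 − (-2607) = -1303 cm⁻¹.

-1303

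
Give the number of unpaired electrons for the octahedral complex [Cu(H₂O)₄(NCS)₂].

Ligand charges: 4×(+0) from H₂O and 2×(-1) from NCS⁻ sum to -2; with overall charge +0, Cu is +2.
Cu sits in group 11; removing 2 electrons leaves Cu²⁺ with 11 − 2 = 9 d electrons.
Configuration: t₂g⁶ eg³, giving 1 unpaired electron.

1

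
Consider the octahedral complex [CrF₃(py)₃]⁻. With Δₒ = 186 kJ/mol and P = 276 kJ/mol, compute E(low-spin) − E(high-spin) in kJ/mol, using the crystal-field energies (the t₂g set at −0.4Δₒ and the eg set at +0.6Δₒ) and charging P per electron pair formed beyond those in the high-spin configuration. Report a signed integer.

90

Ligand charges: 3×(-1) from F⁻ and 3×(+0) from py sum to -3; with overall charge -1, Cr is +2.
Cr sits in group 6; removing 2 electrons leaves Cr²⁺ with 6 − 2 = 4 d electrons.
In the high-spin limit (t₂g³ eg¹) the orbital term is -0.6Δₒ = -112 kJ/mol, with no excess pairing.
Low-spin t₂g⁴ eg⁰ gives -1.6Δₒ = -298 kJ/mol, but forming 1 extra pair costs 1P = 276 kJ/mol, so E(LS) = -298 + 276 = -22 kJ/mol.
The difference is -22 − (-112) = 90 kJ/mol, so high-spin lies lower.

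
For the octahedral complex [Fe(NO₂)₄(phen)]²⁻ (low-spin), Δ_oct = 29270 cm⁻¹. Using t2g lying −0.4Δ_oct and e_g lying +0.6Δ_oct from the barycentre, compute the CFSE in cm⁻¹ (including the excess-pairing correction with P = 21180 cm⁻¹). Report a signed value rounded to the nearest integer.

Ligand charges: 4×(-1) from NO₂⁻ and 1×(+0) from phen sum to -4; with overall charge -2, Fe is +2.
Fe²⁺: group 8, so d-count = 8 − 2 = 6.
Configuration: t2g^6 e_g^0.
Orbital CFSE = 6(-0.4) + 0(0.6) = -2.4Δ_oct = -2.4 × 29270 = -70248 cm⁻¹.
High-spin d⁶ would be t2g^4 e_g^2 with 1 pair; low-spin has 3, so 2 excess pairs cost +2P = +42360 cm⁻¹.
Net CFSE = -70248 + 42360 = -27888 cm⁻¹.

-27888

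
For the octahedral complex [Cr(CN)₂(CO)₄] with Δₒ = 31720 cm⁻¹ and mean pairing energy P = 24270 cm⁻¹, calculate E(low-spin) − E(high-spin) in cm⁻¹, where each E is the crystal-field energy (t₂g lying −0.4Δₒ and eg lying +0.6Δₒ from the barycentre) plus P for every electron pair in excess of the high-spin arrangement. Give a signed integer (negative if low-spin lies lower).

Ligand charges: 2×(-1) from CN⁻ and 4×(+0) from CO sum to -2; with overall charge +0, Cr is +2.
Cr is in group 6, so Cr²⁺ is d⁴ (6 − 2 = 4).
High-spin: t₂g³ eg¹, CFSE = -0.6Δₒ = -19032 cm⁻¹.
For low-spin the configuration is t₂g⁴ eg⁰: orbital energy -1.6 × 31720 = -50752 cm⁻¹, and 1 additional pair relative to high-spin adds 24270 cm⁻¹, giving -26482 cm⁻¹.
The difference is -26482 − (-19032) = -7450 cm⁻¹, so low-spin lies lower.

-7450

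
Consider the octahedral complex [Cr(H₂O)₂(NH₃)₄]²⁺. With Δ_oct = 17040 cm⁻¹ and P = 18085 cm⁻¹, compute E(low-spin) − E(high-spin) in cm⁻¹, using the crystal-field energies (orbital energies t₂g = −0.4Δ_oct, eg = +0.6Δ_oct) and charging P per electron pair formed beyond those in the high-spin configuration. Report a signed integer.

Ligand charges: 2×(+0) from H₂O and 4×(+0) from NH₃ sum to +0; with overall charge +2, Cr is +2.
Cr is in group 6, so Cr²⁺ is d⁴ (6 − 2 = 4).
High-spin d⁴ fills as t₂g³ eg¹ with CFSE 3(−0.4) + 1(+0.6) = -0.6Δ_oct = -10224 cm⁻¹.
For low-spin the configuration is t₂g⁴ eg⁰: orbital energy -1.6 × 17040 = -27264 cm⁻¹, and 1 additional pair relative to high-spin adds 18085 cm⁻¹, giving -9179 cm⁻¹.
E(LS) − E(HS) = -9179 − (-10224) = 1045 cm⁻¹.

1045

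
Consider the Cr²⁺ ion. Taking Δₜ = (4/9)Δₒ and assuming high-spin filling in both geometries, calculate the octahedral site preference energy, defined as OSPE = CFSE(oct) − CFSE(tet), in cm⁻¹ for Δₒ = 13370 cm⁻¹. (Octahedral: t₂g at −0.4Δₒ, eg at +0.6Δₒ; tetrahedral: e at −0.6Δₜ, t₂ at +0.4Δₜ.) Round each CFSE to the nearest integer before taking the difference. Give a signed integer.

-5645

Cr is in group 6, so Cr²⁺ is d⁴ (6 − 2 = 4).
Octahedral (high-spin): t2g^3 e_g^1, CFSE = 3(−0.4) + 1(+0.6) = -0.6Δₒ = -0.6 × 13370 = -8022 cm⁻¹.
Tetrahedral e^2 t2^2 gives -0.4Δₜ = -0.4 × (4/9) × 13370 = -2377 cm⁻¹.
Subtracting, OSPE = -8022 − (-2377) = -5645 cm⁻¹.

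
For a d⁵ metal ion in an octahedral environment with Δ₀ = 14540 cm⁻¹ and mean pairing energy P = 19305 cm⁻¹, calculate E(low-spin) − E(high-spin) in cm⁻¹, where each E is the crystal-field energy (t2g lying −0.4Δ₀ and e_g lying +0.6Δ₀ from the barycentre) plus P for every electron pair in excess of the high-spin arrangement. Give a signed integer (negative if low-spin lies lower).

9530

High-spin d⁵ fills as t2g^3 e_g^2 with CFSE 3(−0.4) + 2(+0.6) = 0.0Δ₀ = 0 cm⁻¹.
Low-spin: t2g^5 e_g^0, orbital CFSE = -2.0Δ₀ = -29080 cm⁻¹; plus 2 excess pairs × P = +38610 cm⁻¹; total 9530 cm⁻¹.
Thus E(LS) − E(HS) = 9530 cm⁻¹.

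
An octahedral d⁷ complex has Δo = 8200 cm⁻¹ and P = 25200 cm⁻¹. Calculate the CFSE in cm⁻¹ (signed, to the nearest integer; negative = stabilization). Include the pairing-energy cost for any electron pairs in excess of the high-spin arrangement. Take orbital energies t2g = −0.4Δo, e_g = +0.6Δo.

-6560

Here Δo < P (8200 < 25200), so the high-spin state is favoured.
That gives t2g^5 e_g^2.
Orbital CFSE = -0.8Δo = -0.8 × 8200 = -6560 cm⁻¹.
High-spin has no excess pairs, so no pairing correction applies.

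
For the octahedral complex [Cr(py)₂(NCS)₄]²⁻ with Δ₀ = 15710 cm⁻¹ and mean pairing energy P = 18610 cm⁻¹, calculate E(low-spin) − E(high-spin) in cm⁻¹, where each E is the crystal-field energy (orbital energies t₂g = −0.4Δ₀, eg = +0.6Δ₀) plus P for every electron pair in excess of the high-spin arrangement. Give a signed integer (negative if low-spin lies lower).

Ligand charges: 2×(+0) from py and 4×(-1) from NCS⁻ sum to -4; with overall charge -2, Cr is +2.
Cr sits in group 6; removing 2 electrons leaves Cr²⁺ with 6 − 2 = 4 d electrons.
In the high-spin limit (t₂g³ eg¹) the orbital term is -0.6Δ₀ = -9426 cm⁻¹, with no excess pairing.
For low-spin the configuration is t₂g⁴ eg⁰: orbital energy -1.6 × 15710 = -25136 cm⁻¹, and 1 additional pair relative to high-spin adds 18610 cm⁻¹, giving -6526 cm⁻¹.
The difference is -6526 − (-9426) = 2900 cm⁻¹, so high-spin lies lower.

2900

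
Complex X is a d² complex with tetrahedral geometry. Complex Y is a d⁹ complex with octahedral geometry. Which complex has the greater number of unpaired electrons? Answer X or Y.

X: With tetrahedral geometry the complex is necessarily high-spin; e² t₂⁰ → 2 unpaired.
Y: t2g^6 e_g^3 → 1 unpaired.
So X has more unpaired electrons.

X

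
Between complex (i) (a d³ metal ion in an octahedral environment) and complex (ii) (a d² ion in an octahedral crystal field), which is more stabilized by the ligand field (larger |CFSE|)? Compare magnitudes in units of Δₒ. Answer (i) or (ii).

(i)

(i): t2g^3 e_g^0, CFSE = -1.2Δₒ.
(ii): t2g^2 e_g^0, CFSE = -0.8Δₒ.
So (i) has the larger |CFSE|.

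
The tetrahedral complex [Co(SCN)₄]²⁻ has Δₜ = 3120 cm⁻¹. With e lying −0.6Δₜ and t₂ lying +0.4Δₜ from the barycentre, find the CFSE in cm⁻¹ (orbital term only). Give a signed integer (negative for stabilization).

Each SCN⁻ contributes -1; 4 × (-1) = -4. With overall charge -2, Co is in the +2 oxidation state.
Co is in group 9, so Co²⁺ is d⁷ (9 − 2 = 7).
Tetrahedral fields are weak (Δₜ ≈ 4/9 Δₒ), so electrons fill high-spin.
Electron filling gives e⁴ t₂³.
The orbital stabilization is -1.2Δₜ = -1.2 × 3120 = -3744 cm⁻¹.

-3744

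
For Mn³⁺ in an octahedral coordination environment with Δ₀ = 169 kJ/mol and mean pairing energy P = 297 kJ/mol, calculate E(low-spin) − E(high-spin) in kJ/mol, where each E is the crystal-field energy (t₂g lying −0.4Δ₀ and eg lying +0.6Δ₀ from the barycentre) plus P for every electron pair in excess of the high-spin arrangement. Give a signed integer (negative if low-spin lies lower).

128

Mn is in group 7, so Mn³⁺ is d⁴ (7 − 3 = 4).
In the high-spin limit (t₂g³ eg¹) the orbital term is -0.6Δ₀ = -101 kJ/mol, with no excess pairing.
For low-spin the configuration is t₂g⁴ eg⁰: orbital energy -1.6 × 169 = -270 kJ/mol, and 1 additional pair relative to high-spin adds 297 kJ/mol, giving 27 kJ/mol.
The difference is 27 − (-101) = 128 kJ/mol, so high-spin lies lower.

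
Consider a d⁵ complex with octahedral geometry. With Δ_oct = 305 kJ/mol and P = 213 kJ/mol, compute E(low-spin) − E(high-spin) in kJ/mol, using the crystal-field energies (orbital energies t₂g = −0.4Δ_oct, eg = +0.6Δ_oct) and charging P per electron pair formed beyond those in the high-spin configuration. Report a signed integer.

High-spin d⁵ fills as t₂g³ eg² with CFSE 3(−0.4) + 2(+0.6) = 0.0Δ_oct = 0 kJ/mol.
Low-spin: t₂g⁵ eg⁰, orbital CFSE = -2.0Δ_oct = -610 kJ/mol; plus 2 excess pairs × P = +426 kJ/mol; total -184 kJ/mol.
Thus E(LS) − E(HS) = -184 kJ/mol.

-184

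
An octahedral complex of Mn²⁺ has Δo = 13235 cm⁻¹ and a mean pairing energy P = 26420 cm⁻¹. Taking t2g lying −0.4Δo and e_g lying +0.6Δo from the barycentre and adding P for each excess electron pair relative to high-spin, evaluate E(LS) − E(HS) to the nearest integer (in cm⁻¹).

26370

Mn is in group 7, so Mn²⁺ is d⁵ (7 − 2 = 5).
High-spin: t2g^3 e_g^2, CFSE = 0.0Δo = 0 cm⁻¹.
For low-spin the configuration is t2g^5 e_g^0: orbital energy -2.0 × 13235 = -26470 cm⁻¹, and 2 additional pairs relative to high-spin add 52840 cm⁻¹, giving 26370 cm⁻¹.
Thus E(LS) − E(HS) = 26370 cm⁻¹.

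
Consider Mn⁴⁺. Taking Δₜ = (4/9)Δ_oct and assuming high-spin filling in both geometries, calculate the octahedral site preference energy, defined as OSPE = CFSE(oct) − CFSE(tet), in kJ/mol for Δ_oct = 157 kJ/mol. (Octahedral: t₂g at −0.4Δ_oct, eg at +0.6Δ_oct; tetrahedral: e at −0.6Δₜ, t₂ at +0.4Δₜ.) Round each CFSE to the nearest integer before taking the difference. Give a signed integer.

Mn is in group 7, so Mn⁴⁺ is d³ (7 − 4 = 3).
Octahedral high-spin t2g^3 e_g^0: CFSE = -1.2 × 157 = -188 kJ/mol.
Tetrahedral: e^2 t2^1, CFSE = 2(−0.6) + 1(+0.4) = -0.8Δₜ = -0.8 × (4/9) × 157 = -56 kJ/mol.
OSPE = -188 − (-56) = -132 kJ/mol.

-132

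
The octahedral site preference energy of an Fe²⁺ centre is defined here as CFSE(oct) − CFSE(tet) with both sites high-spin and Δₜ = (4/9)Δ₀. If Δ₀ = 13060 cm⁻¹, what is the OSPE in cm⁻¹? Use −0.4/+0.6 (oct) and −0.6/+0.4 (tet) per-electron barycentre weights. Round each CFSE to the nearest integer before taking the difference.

Fe sits in group 8; removing 2 electrons leaves Fe²⁺ with 8 − 2 = 6 d electrons.
Octahedral (high-spin): t₂g⁴ eg², CFSE = 4(−0.4) + 2(+0.6) = -0.4Δ₀ = -0.4 × 13060 = -5224 cm⁻¹.
Tetrahedral e³ t₂³ gives -0.6Δₜ = -0.6 × (4/9) × 13060 = -3483 cm⁻¹.
Subtracting, OSPE = -5224 − (-3483) = -1741 cm⁻¹.

-1741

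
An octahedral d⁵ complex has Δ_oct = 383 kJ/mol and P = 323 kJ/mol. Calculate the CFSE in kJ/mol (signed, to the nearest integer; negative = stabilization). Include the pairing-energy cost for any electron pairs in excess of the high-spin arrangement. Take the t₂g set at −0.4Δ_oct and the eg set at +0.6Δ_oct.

Here Δ_oct > P (383 > 323), so the low-spin state is favoured.
That gives t₂g⁵ eg⁰.
Orbital CFSE = -2.0Δ_oct = -2.0 × 383 = -766 kJ/mol.
Excess pairs vs high-spin: 2 − 0 = 2; pairing cost = +646 kJ/mol.
Net CFSE = -766 + 646 = -120 kJ/mol.

-120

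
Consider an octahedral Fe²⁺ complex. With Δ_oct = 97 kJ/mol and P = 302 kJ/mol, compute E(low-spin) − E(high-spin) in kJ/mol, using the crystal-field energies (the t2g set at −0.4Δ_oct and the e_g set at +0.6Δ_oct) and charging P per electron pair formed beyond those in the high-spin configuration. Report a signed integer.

Fe²⁺: group 8, so d-count = 8 − 2 = 6.
High-spin d⁶ fills as t2g^4 e_g^2 with CFSE 4(−0.4) + 2(+0.6) = -0.4Δ_oct = -39 kJ/mol.
Low-spin t2g^6 e_g^0 gives -2.4Δ_oct = -233 kJ/mol, but forming 2 extra pairs costs 2P = 604 kJ/mol, so E(LS) = -233 + 604 = 371 kJ/mol.
The difference is 371 − (-39) = 410 kJ/mol, so high-spin lies lower.

410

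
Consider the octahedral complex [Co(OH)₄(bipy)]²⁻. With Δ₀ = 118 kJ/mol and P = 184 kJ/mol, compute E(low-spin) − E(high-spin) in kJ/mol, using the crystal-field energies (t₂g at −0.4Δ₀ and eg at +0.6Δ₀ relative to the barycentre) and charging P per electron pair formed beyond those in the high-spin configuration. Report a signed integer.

66

Ligand charges: 4×(-1) from OH⁻ and 1×(+0) from bipy sum to -4; with overall charge -2, Co is +2.
Co is in group 9, so Co²⁺ is d⁷ (9 − 2 = 7).
In the high-spin limit (t₂g⁵ eg²) the orbital term is -0.8Δ₀ = -94 kJ/mol, with no excess pairing.
For low-spin the configuration is t₂g⁶ eg¹: orbital energy -1.8 × 118 = -212 kJ/mol, and 1 additional pair relative to high-spin adds 184 kJ/mol, giving -28 kJ/mol.
Thus E(LS) − E(HS) = 66 kJ/mol.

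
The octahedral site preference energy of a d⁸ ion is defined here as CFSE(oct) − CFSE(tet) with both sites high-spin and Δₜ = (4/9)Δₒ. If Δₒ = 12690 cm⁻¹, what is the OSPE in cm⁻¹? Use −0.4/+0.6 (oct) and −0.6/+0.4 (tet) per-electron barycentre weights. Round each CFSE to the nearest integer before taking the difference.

-10716

Octahedral (high-spin): t₂g⁶ eg², CFSE = 6(−0.4) + 2(+0.6) = -1.2Δₒ = -1.2 × 12690 = -15228 cm⁻¹.
Tetrahedral: e⁴ t₂⁴, CFSE = 4(−0.6) + 4(+0.4) = -0.8Δₜ = -0.8 × (4/9) × 12690 = -4512 cm⁻¹.
Subtracting, OSPE = -15228 − (-4512) = -10716 cm⁻¹.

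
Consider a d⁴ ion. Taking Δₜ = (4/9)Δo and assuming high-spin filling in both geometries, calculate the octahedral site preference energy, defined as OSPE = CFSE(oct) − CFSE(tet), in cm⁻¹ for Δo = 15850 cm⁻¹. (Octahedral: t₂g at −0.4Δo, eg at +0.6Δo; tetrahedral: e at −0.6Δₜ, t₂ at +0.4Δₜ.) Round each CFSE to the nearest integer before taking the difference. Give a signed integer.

Octahedral high-spin t₂g³ eg¹: CFSE = -0.6 × 15850 = -9510 cm⁻¹.
Tetrahedral: e² t₂², CFSE = 2(−0.6) + 2(+0.4) = -0.4Δₜ = -0.4 × (4/9) × 15850 = -2818 cm⁻¹.
Subtracting, OSPE = -9510 − (-2818) = -6692 cm⁻¹.

-6692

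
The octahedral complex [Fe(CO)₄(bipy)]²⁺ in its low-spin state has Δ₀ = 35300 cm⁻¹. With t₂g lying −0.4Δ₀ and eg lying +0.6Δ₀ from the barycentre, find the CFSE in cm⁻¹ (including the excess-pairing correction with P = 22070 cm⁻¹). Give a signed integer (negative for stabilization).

-40580

Ligand charges: 4×(+0) from CO and 1×(+0) from bipy sum to +0; with overall charge +2, Fe is +2.
Fe²⁺: group 8, so d-count = 8 − 2 = 6.
Electron filling gives t₂g⁶ eg⁰.
The orbital stabilization is -2.4Δ₀ = -2.4 × 35300 = -84720 cm⁻¹.
Pairing penalty: 3 pairs vs 1 in the high-spin reference → 2 extra × P = 44140 cm⁻¹.
Overall CFSE = -84720 + 44140 = -40580 cm⁻¹.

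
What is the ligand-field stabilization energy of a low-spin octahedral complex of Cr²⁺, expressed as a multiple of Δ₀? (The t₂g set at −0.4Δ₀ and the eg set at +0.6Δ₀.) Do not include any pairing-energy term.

Cr²⁺: group 6, so d-count = 6 − 2 = 4.
Configuration: t₂g⁴ eg⁰.
CFSE = 4(-0.4Δ₀) + 0(0.6Δ₀) = -1.6Δ₀ + 0.0Δ₀ = -1.6Δ₀.

-1.6 Δ₀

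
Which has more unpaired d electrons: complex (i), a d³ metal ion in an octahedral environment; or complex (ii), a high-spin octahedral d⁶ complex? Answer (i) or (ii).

(ii)

(i): t2g^3 e_g^0 → 3 unpaired.
(ii): t₂g⁴ eg² → 4 unpaired.
So (ii) has more unpaired electrons.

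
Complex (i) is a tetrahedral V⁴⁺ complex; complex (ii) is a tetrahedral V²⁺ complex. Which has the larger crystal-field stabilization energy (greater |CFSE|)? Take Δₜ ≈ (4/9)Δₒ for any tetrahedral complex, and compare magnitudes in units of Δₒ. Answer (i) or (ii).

(ii)

(i): V⁴⁺: group 5, so d-count = 5 − 4 = 1; Tetrahedral splitting is small, so the complex is high-spin; e^1 t2^0, CFSE = -0.6Δₜ ≈ -0.27Δₒ.
(ii): V sits in group 5; removing 2 electrons leaves V²⁺ with 5 − 2 = 3 d electrons; Tetrahedral splitting is small, so the complex is high-spin; e² t₂¹, CFSE = -0.8Δₜ ≈ -0.36Δₒ.
So (ii) has the larger |CFSE|.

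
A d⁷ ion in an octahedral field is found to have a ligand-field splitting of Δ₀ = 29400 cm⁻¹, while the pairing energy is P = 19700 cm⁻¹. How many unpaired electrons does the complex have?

Δ₀ > P, so pairing is preferred: the ground state is low-spin.
That gives t2g^6 e_g^1.
Unpaired electrons: 1.

1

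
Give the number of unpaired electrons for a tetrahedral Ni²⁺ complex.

Ni²⁺: group 10, so d-count = 10 − 2 = 8.
Tetrahedral fields are weak (Δₜ ≈ 4/9 Δₒ), so electrons fill high-spin.
Configuration: e^4 t2^4, giving 2 unpaired electrons.

2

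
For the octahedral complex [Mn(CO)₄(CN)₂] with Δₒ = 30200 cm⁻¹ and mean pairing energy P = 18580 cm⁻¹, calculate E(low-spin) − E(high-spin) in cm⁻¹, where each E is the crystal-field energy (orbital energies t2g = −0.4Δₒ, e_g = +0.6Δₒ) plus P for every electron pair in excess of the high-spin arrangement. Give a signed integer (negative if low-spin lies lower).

-23240

Ligand charges: 4×(+0) from CO and 2×(-1) from CN⁻ sum to -2; with overall charge +0, Mn is +2.
Mn sits in group 7; removing 2 electrons leaves Mn²⁺ with 7 − 2 = 5 d electrons.
In the high-spin limit (t2g^3 e_g^2) the orbital term is 0.0Δₒ = 0 cm⁻¹, with no excess pairing.
Low-spin t2g^5 e_g^0 gives -2.0Δₒ = -60400 cm⁻¹, but forming 2 extra pairs costs 2P = 37160 cm⁻¹, so E(LS) = -60400 + 37160 = -23240 cm⁻¹.
E(LS) − E(HS) = -23240 − (0) = -23240 cm⁻¹.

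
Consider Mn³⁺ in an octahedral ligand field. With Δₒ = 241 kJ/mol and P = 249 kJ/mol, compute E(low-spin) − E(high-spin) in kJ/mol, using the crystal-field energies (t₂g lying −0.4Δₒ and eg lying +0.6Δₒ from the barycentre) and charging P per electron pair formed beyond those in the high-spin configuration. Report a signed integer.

Group 7 minus oxidation state +3 gives a d⁴ configuration for Mn³⁺.
In the high-spin limit (t₂g³ eg¹) the orbital term is -0.6Δₒ = -145 kJ/mol, with no excess pairing.
Low-spin t₂g⁴ eg⁰ gives -1.6Δₒ = -386 kJ/mol, but forming 1 extra pair costs 1P = 249 kJ/mol, so E(LS) = -386 + 249 = -137 kJ/mol.
The difference is -137 − (-145) = 8 kJ/mol, so high-spin lies lower.

8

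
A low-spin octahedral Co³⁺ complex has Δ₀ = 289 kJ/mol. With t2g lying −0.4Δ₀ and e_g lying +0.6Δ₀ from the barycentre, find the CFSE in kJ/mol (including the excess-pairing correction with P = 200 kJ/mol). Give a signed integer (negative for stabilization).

Co³⁺: group 9, so d-count = 9 − 3 = 6.
Electron filling gives t2g^6 e_g^0.
The orbital stabilization is -2.4Δ₀ = -2.4 × 289 = -694 kJ/mol.
Relative to high-spin t2g^4 e_g^2 (1 paired), the low-spin configuration has 2 additional pairs, contributing +2 × 200 = +400 kJ/mol.
Net CFSE = -694 + 400 = -294 kJ/mol.

-294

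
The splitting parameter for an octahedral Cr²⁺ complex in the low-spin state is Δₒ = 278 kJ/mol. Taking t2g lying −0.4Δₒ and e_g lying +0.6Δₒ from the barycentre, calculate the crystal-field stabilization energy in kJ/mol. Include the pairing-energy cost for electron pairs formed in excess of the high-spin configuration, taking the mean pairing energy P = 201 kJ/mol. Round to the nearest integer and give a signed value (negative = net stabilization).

-244

Cr²⁺: group 6, so d-count = 6 − 2 = 4.
Electron filling gives t2g^4 e_g^0.
The orbital stabilization is -1.6Δₒ = -1.6 × 278 = -445 kJ/mol.
Pairing penalty: 1 pair vs 0 in the high-spin reference → 1 extra × P = 201 kJ/mol.
Net CFSE = -445 + 201 = -244 kJ/mol.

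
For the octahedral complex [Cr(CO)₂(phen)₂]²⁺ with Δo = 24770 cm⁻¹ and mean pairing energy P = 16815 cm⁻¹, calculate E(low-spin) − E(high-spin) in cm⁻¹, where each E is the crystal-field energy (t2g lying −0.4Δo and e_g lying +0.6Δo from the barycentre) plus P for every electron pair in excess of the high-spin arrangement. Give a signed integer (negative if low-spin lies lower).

Ligand charges: 2×(+0) from CO and 2×(+0) from phen sum to +0; with overall charge +2, Cr is +2.
Cr sits in group 6; removing 2 electrons leaves Cr²⁺ with 6 − 2 = 4 d electrons.
High-spin d⁴ fills as t2g^3 e_g^1 with CFSE 3(−0.4) + 1(+0.6) = -0.6Δo = -14862 cm⁻¹.
For low-spin the configuration is t2g^4 e_g^0: orbital energy -1.6 × 24770 = -39632 cm⁻¹, and 1 additional pair relative to high-spin adds 16815 cm⁻¹, giving -22817 cm⁻¹.
E(LS) − E(HS) = -22817 − (-14862) = -7955 cm⁻¹.

-7955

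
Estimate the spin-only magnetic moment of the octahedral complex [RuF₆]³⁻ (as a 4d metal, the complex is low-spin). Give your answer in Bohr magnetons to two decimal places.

Each F⁻ contributes -1; 6 × (-1) = -6. With overall charge -3, Ru is in the +3 oxidation state.
Ru is in group 8, so Ru³⁺ is d⁵ (8 − 3 = 5).
Configuration: t₂g⁵ eg⁰ → 1 unpaired electron.
μ(spin-only) = √[1(1+2)] = √3 ≈ 1.73 Bohr magnetons.

1.73 Bohr magnetons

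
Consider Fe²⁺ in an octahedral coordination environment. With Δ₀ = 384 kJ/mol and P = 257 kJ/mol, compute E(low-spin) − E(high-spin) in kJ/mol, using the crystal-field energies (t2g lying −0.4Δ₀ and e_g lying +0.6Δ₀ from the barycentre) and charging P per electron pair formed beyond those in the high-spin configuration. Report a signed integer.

-254

Fe sits in group 8; removing 2 electrons leaves Fe²⁺ with 8 − 2 = 6 d electrons.
High-spin: t2g^4 e_g^2, CFSE = -0.4Δ₀ = -154 kJ/mol.
Low-spin: t2g^6 e_g^0, orbital CFSE = -2.4Δ₀ = -922 kJ/mol; plus 2 excess pairs × P = +514 kJ/mol; total -408 kJ/mol.
E(LS) − E(HS) = -408 − (-154) = -254 kJ/mol.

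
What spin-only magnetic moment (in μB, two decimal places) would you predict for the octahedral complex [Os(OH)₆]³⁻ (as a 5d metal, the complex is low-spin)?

1.73 μB

Each OH⁻ contributes -1; 6 × (-1) = -6. With overall charge -3, Os is in the +3 oxidation state.
Os sits in group 8; removing 3 electrons leaves Os³⁺ with 8 − 3 = 5 d electrons.
Configuration: t₂g⁵ eg⁰ → 1 unpaired electron.
μ(spin-only) = √[1(1+2)] = √3 ≈ 1.73 μB.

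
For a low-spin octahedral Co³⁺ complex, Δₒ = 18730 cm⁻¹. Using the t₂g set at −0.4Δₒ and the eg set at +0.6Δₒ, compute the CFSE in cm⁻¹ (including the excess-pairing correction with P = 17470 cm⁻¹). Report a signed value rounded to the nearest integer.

-10012

Co sits in group 9; removing 3 electrons leaves Co³⁺ with 9 − 3 = 6 d electrons.
Electron filling gives t₂g⁶ eg⁰.
CFSE(orbital) = 6×(-0.4Δₒ) + 0×(0.6Δₒ) = -2.4Δₒ; with Δₒ = 18730 cm⁻¹ that is -44952 cm⁻¹.
High-spin d⁶ would be t₂g⁴ eg² with 1 pair; low-spin has 3, so 2 excess pairs cost +2P = +34940 cm⁻¹.
Net CFSE = -44952 + 34940 = -10012 cm⁻¹.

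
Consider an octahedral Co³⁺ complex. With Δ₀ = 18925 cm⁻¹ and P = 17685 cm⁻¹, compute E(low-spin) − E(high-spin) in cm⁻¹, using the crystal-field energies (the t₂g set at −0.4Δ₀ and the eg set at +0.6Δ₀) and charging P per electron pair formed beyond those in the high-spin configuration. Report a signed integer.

Group 9 minus oxidation state +3 gives a d⁶ configuration for Co³⁺.
High-spin d⁶ fills as t₂g⁴ eg² with CFSE 4(−0.4) + 2(+0.6) = -0.4Δ₀ = -7570 cm⁻¹.
For low-spin the configuration is t₂g⁶ eg⁰: orbital energy -2.4 × 18925 = -45420 cm⁻¹, and 2 additional pairs relative to high-spin add 35370 cm⁻¹, giving -10050 cm⁻¹.
E(LS) − E(HS) = -10050 − (-7570) = -2480 cm⁻¹.

-2480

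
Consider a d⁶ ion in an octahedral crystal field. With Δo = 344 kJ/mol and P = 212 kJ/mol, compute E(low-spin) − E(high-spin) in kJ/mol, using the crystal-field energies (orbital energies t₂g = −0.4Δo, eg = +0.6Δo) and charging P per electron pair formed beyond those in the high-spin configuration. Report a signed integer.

-264

High-spin d⁶ fills as t₂g⁴ eg² with CFSE 4(−0.4) + 2(+0.6) = -0.4Δo = -138 kJ/mol.
Low-spin: t₂g⁶ eg⁰, orbital CFSE = -2.4Δo = -826 kJ/mol; plus 2 excess pairs × P = +424 kJ/mol; total -402 kJ/mol.
Thus E(LS) − E(HS) = -264 kJ/mol.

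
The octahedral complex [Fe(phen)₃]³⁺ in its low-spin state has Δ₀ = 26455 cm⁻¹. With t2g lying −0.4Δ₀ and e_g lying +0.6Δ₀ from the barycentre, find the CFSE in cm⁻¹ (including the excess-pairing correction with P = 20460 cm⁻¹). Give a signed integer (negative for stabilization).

phen is neutral, so the +3 overall charge sits on Fe: oxidation state +3.
Group 8 minus oxidation state +3 gives a d⁵ configuration for Fe³⁺.
Electron filling gives t2g^5 e_g^0.
CFSE(orbital) = 5×(-0.4Δ₀) + 0×(0.6Δ₀) = -2.0Δ₀; with Δ₀ = 26455 cm⁻¹ that is -52910 cm⁻¹.
Pairing penalty: 2 pairs vs 0 in the high-spin reference → 2 extra × P = 40920 cm⁻¹.
Net CFSE = -52910 + 40920 = -11990 cm⁻¹.

-11990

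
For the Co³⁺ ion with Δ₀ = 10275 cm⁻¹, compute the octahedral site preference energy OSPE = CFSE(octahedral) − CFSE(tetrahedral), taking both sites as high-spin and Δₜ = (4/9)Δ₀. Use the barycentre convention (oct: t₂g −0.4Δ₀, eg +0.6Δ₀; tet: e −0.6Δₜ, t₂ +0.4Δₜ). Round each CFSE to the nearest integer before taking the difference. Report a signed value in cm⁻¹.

-1370

Group 9 minus oxidation state +3 gives a d⁶ configuration for Co³⁺.
In an octahedral site d⁶ (HS) is t₂g⁴ eg², giving CFSE(oct) = -0.4Δ₀ = -4110 cm⁻¹.
Tetrahedral e³ t₂³ gives -0.6Δₜ = -0.6 × (4/9) × 10275 = -2740 cm⁻¹.
OSPE = CFSE(oct) − CFSE(tet) = -4110 − (-2740) = -1370 cm⁻¹.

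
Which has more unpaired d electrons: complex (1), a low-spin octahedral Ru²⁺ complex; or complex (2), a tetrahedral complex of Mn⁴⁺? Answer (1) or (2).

(1): Ru is in group 8, so Ru²⁺ is d⁶ (8 − 2 = 6); t₂g⁶ eg⁰ → 0 unpaired.
(2): Group 7 minus oxidation state +4 gives a d³ configuration for Mn⁴⁺; Tetrahedral splitting is small, so the complex is high-spin; e^2 t2^1 → 3 unpaired.
So (2) has more unpaired electrons.

(2)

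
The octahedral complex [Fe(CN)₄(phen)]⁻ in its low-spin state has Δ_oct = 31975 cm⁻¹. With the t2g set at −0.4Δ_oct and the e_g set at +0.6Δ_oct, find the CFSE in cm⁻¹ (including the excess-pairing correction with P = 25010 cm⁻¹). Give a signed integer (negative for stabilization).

-13930

Ligand charges: 4×(-1) from CN⁻ and 1×(+0) from phen sum to -4; with overall charge -1, Fe is +3.
Fe is in group 8, so Fe³⁺ is d⁵ (8 − 3 = 5).
Electron filling gives t2g^5 e_g^0.
The orbital stabilization is -2.0Δ_oct = -2.0 × 31975 = -63950 cm⁻¹.
Pairing penalty: 2 pairs vs 0 in the high-spin reference → 2 extra × P = 50020 cm⁻¹.
Net CFSE = -63950 + 50020 = -13930 cm⁻¹.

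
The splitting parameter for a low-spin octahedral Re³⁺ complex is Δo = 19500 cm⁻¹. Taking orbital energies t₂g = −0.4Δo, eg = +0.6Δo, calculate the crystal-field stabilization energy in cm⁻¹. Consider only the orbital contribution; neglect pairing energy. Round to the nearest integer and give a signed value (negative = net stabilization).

Re³⁺: group 7, so d-count = 7 − 3 = 4.
Configuration: t₂g⁴ eg⁰.
CFSE(orbital) = 4×(-0.4Δo) + 0×(0.6Δo) = -1.6Δo; with Δo = 19500 cm⁻¹ that is -31200 cm⁻¹.

-31200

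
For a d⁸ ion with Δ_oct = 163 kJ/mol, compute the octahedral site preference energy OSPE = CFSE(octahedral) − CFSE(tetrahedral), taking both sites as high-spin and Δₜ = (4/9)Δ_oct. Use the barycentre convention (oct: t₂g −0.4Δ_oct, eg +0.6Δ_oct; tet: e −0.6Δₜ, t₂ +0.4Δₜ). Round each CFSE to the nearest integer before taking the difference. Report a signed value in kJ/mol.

-138

Octahedral high-spin t₂g⁶ eg²: CFSE = -1.2 × 163 = -196 kJ/mol.
In a tetrahedral site the filling is e⁴ t₂⁴: CFSE(tet) = -0.8Δₜ = -0.8 × (4/9)(163) = -58 kJ/mol.
OSPE = -196 − (-58) = -138 kJ/mol.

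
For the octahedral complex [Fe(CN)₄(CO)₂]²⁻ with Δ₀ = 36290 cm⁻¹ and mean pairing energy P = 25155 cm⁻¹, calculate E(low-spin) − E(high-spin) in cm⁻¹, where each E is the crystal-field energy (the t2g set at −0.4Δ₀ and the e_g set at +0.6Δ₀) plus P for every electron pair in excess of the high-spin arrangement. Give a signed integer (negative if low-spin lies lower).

Ligand charges: 4×(-1) from CN⁻ and 2×(+0) from CO sum to -4; with overall charge -2, Fe is +2.
Fe is in group 8, so Fe²⁺ is d⁶ (8 − 2 = 6).
High-spin: t2g^4 e_g^2, CFSE = -0.4Δ₀ = -14516 cm⁻¹.
Low-spin t2g^6 e_g^0 gives -2.4Δ₀ = -87096 cm⁻¹, but forming 2 extra pairs costs 2P = 50310 cm⁻¹, so E(LS) = -87096 + 50310 = -36786 cm⁻¹.
E(LS) − E(HS) = -36786 − (-14516) = -22270 cm⁻¹.

-22270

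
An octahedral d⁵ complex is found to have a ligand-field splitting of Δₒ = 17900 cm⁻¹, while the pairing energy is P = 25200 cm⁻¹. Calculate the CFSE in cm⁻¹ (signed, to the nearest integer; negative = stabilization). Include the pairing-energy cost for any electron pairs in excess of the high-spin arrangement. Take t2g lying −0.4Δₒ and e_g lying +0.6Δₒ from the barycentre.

With Δₒ < P the complex is high-spin.
That gives t2g^3 e_g^2.
Orbital CFSE = 0.0Δₒ = 0.0 × 17900 = 0 cm⁻¹.
High-spin has no excess pairs, so no pairing correction applies.

0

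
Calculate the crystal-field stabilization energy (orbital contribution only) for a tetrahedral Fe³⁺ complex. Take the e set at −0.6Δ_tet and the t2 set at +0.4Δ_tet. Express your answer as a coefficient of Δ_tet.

Fe³⁺: group 8, so d-count = 8 − 3 = 5.
Tetrahedral splitting is small, so the complex is high-spin.
Configuration: e^2 t2^3.
CFSE = 2(-0.6Δ_tet) + 3(0.4Δ_tet) = -1.2Δ_tet + 1.2Δ_tet = 0.0Δ_tet.

0.0 Δ_tet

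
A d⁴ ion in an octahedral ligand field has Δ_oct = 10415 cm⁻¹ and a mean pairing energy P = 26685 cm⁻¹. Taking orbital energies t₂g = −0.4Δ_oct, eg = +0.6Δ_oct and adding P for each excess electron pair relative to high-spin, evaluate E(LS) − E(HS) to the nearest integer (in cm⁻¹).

High-spin: t₂g³ eg¹, CFSE = -0.6Δ_oct = -6249 cm⁻¹.
Low-spin: t₂g⁴ eg⁰, orbital CFSE = -1.6Δ_oct = -16664 cm⁻¹; plus 1 excess pair × P = +26685 cm⁻¹; total 10021 cm⁻¹.
Thus E(LS) − E(HS) = 16270 cm⁻¹.

16270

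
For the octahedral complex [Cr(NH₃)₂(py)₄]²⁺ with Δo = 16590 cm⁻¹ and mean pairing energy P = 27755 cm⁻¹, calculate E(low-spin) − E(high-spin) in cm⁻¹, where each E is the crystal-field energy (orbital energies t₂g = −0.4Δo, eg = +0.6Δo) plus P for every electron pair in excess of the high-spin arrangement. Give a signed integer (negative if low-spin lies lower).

Ligand charges: 2×(+0) from NH₃ and 4×(+0) from py sum to +0; with overall charge +2, Cr is +2.
Group 6 minus oxidation state +2 gives a d⁴ configuration for Cr²⁺.
High-spin d⁴ fills as t₂g³ eg¹ with CFSE 3(−0.4) + 1(+0.6) = -0.6Δo = -9954 cm⁻¹.
Low-spin t₂g⁴ eg⁰ gives -1.6Δo = -26544 cm⁻¹, but forming 1 extra pair costs 1P = 27755 cm⁻¹, so E(LS) = -26544 + 27755 = 1211 cm⁻¹.
E(LS) − E(HS) = 1211 − (-9954) = 11165 cm⁻¹.

11165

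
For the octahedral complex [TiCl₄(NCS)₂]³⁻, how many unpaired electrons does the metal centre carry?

Ligand charges: 4×(-1) from Cl⁻ and 2×(-1) from NCS⁻ sum to -6; with overall charge -3, Ti is +3.
Group 4 minus oxidation state +3 gives a d¹ configuration for Ti³⁺.
Configuration: t₂g¹ eg⁰, giving 1 unpaired electron.

1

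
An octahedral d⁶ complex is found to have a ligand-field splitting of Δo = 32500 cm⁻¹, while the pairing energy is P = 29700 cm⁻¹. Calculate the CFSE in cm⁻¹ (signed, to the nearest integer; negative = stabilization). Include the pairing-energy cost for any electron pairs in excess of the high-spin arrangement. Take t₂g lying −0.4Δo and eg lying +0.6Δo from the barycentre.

Here Δo > P (32500 > 29700), so the low-spin state is favoured.
That gives t₂g⁶ eg⁰.
Orbital CFSE = -2.4Δo = -2.4 × 32500 = -78000 cm⁻¹.
Excess pairs vs high-spin: 3 − 1 = 2; pairing cost = +59400 cm⁻¹.
Net CFSE = -78000 + 59400 = -18600 cm⁻¹.

-18600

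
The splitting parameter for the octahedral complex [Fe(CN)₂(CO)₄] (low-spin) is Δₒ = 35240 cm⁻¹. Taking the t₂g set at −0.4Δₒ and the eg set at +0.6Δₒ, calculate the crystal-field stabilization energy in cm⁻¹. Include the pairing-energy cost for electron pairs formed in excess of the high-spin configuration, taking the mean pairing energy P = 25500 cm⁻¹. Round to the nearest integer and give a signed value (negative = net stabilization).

Ligand charges: 2×(-1) from CN⁻ and 4×(+0) from CO sum to -2; with overall charge +0, Fe is +2.
Fe sits in group 8; removing 2 electrons leaves Fe²⁺ with 8 − 2 = 6 d electrons.
The d⁶ electrons fill as t₂g⁶ eg⁰.
Orbital CFSE = 6(-0.4) + 0(0.6) = -2.4Δₒ = -2.4 × 35240 = -84576 cm⁻¹.
Relative to high-spin t₂g⁴ eg² (1 paired), the low-spin configuration has 2 additional pairs, contributing +2 × 25500 = +51000 cm⁻¹.
Net CFSE = -84576 + 51000 = -33576 cm⁻¹.

-33576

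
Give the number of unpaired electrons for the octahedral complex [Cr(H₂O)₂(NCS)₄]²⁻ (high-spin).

Ligand charges: 2×(+0) from H₂O and 4×(-1) from NCS⁻ sum to -4; with overall charge -2, Cr is +2.
Cr²⁺: group 6, so d-count = 6 − 2 = 4.
Configuration: t₂g³ eg¹, giving 4 unpaired electrons.

4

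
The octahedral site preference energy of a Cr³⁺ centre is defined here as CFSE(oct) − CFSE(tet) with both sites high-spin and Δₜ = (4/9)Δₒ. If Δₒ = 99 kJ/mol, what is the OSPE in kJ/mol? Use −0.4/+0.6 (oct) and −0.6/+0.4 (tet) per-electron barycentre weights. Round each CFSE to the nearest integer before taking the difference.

-84

Cr is in group 6, so Cr³⁺ is d³ (6 − 3 = 3).
Octahedral high-spin t₂g³ eg⁰: CFSE = -1.2 × 99 = -119 kJ/mol.
Tetrahedral e² t₂¹ gives -0.8Δₜ = -0.8 × (4/9) × 99 = -35 kJ/mol.
OSPE = -119 − (-35) = -84 kJ/mol.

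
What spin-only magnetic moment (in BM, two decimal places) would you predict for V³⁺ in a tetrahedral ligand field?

2.83 BM

V is in group 5, so V³⁺ is d² (5 − 3 = 2).
With tetrahedral geometry the complex is necessarily high-spin.
Configuration: e² t₂⁰ → 2 unpaired electrons.
μ(spin-only) = √[2(2+2)] = √8 ≈ 2.83 BM.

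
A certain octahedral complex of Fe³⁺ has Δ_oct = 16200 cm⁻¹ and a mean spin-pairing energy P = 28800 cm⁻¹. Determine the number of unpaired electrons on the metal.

Fe is in group 8, so Fe³⁺ is d⁵ (8 − 3 = 5).
With Δ_oct < P the complex is high-spin.
That gives t₂g³ eg².
Unpaired electrons: 5.

5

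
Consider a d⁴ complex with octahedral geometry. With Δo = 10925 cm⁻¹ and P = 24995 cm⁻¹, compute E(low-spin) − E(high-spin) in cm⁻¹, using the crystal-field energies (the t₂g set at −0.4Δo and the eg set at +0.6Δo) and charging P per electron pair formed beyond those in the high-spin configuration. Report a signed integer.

High-spin d⁴ fills as t₂g³ eg¹ with CFSE 3(−0.4) + 1(+0.6) = -0.6Δo = -6555 cm⁻¹.
Low-spin t₂g⁴ eg⁰ gives -1.6Δo = -17480 cm⁻¹, but forming 1 extra pair costs 1P = 24995 cm⁻¹, so E(LS) = -17480 + 24995 = 7515 cm⁻¹.
The difference is 7515 − (-6555) = 14070 cm⁻¹, so high-spin lies lower.

14070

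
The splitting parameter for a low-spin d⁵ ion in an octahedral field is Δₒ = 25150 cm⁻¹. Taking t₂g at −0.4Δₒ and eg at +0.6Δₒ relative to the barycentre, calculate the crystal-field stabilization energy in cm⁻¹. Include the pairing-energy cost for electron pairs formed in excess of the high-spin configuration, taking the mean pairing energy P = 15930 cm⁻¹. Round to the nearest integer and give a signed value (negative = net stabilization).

-18440

The d⁵ electrons fill as t₂g⁵ eg⁰.
The orbital stabilization is -2.0Δₒ = -2.0 × 25150 = -50300 cm⁻¹.
Pairing penalty: 2 pairs vs 0 in the high-spin reference → 2 extra × P = 31860 cm⁻¹.
Net CFSE = -50300 + 31860 = -18440 cm⁻¹.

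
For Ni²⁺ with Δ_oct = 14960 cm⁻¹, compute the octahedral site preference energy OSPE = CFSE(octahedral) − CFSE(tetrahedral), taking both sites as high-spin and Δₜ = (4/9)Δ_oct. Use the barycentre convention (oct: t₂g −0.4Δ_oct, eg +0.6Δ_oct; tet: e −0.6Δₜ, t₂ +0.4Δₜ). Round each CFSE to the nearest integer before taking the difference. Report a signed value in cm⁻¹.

-12633

Ni is in group 10, so Ni²⁺ is d⁸ (10 − 2 = 8).
In an octahedral site d⁸ (HS) is t2g^6 e_g^2, giving CFSE(oct) = -1.2Δ_oct = -17952 cm⁻¹.
Tetrahedral: e^4 t2^4, CFSE = 4(−0.6) + 4(+0.4) = -0.8Δₜ = -0.8 × (4/9) × 14960 = -5319 cm⁻¹.
Subtracting, OSPE = -17952 − (-5319) = -12633 cm⁻¹.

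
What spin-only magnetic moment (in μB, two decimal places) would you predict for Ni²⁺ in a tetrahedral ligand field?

Group 10 minus oxidation state +2 gives a d⁸ configuration for Ni²⁺.
Tetrahedral fields are weak (Δₜ ≈ 4/9 Δₒ), so electrons fill high-spin.
Configuration: e^4 t2^4 → 2 unpaired electrons.
μ(spin-only) = √[2(2+2)] = √8 ≈ 2.83 μB.

2.83 μB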